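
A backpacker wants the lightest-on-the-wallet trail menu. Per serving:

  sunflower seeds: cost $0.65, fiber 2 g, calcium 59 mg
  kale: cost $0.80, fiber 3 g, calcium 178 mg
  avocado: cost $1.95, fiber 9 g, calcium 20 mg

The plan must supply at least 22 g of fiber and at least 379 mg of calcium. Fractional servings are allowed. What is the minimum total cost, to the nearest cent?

$5.06

sunflower seeds only: max(22/2, 379/59) = 11 servings → $7.15.
kale only: max(22/3, 379/178) = 7.333 servings → $5.87.
avocado only: max(22/9, 379/20) = 18.95 servings → $36.95.
sunflower seeds + kale: the both-tight solution has a negative serving — not a feasible corner.
sunflower seeds + avocado with both tight: 6.051 servings and 1.1 servings → $6.08.
kale + avocado with both tight: 1.927 servings and 1.802 servings → $5.06.
Cheapest feasible corner: $5.06.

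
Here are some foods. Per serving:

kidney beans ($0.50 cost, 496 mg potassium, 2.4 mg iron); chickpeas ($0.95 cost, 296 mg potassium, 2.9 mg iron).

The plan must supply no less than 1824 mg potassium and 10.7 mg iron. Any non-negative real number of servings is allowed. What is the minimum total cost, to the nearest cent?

$2.23

An LP optimum is at a vertex; with two nutrient constraints at most two foods are used. Check each candidate.
kidney beans only: max(1824/496, 10.7/2.4) = 4.458 servings → $2.23.
chickpeas only: max(1824/296, 10.7/2.9) = 6.162 servings → $5.85.
kidney beans + chickpeas with both tight: 2.915 servings and 1.277 servings → $2.67.
So the least-cost plan costs $2.23.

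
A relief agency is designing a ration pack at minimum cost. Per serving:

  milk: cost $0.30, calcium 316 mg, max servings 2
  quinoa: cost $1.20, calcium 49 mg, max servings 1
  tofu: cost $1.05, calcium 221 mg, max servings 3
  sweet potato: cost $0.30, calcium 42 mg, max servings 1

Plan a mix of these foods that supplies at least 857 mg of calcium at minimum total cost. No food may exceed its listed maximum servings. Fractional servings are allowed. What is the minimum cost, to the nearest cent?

$1.67

Cost per mg of calcium: milk $0.0009, tofu $0.0048, sweet potato $0.0071, quinoa $0.0245.
Take 2 servings of milk: +632.0 mg calcium for $0.60 (total $0.60, still need 225.0 mg).
Take 1.018 servings of tofu: +225.0 mg calcium for $1.07 (total $1.67, still need 0.0 mg).
Greedy by cheapest-per-mg is optimal for a single linear constraint, so the minimum cost is $1.67.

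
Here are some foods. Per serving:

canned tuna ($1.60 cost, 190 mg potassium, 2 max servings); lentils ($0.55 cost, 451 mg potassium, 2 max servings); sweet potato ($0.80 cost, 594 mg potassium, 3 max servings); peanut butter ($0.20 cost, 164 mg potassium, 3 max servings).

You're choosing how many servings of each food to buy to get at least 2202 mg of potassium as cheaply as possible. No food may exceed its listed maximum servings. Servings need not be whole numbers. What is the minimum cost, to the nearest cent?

$2.79

Cost per mg of potassium: lentils $0.0012, peanut butter $0.0012, sweet potato $0.0013, canned tuna $0.0084.
Take 2 servings of lentils: +902.0 mg potassium for $1.10 (total $1.10, still need 1300.0 mg).
Take 3 servings of peanut butter: +492.0 mg potassium for $0.60 (total $1.70, still need 808.0 mg).
Take 1.36 servings of sweet potato: +808.0 mg potassium for $1.09 (total $2.79, still need 0.0 mg).
Greedy by cheapest-per-mg is optimal for a single linear constraint, so the minimum cost is $2.79.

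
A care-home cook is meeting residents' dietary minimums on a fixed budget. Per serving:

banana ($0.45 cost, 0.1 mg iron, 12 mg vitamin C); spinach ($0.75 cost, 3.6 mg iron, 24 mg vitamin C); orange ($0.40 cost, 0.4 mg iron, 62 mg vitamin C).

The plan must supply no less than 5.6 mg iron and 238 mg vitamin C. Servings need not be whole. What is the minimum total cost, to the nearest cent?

$2.24

This is a tiny linear program; its minimum lies at a vertex of the feasible set. List the vertices and price them.
banana only: max(5.6/0.1, 238/12) = 56 servings → $25.20.
spinach only: max(5.6/3.6, 238/24) = 9.917 servings → $7.44.
orange only: max(5.6/0.4, 238/62) = 14 servings → $5.60.
banana + spinach with both tight: 17.71 servings and 1.064 servings → $8.77.
banana + orange: the both-tight solution has a negative serving — not a feasible corner.
spinach + orange with both tight: 1.18 servings and 3.382 servings → $2.24.
So the least-cost plan costs $2.24.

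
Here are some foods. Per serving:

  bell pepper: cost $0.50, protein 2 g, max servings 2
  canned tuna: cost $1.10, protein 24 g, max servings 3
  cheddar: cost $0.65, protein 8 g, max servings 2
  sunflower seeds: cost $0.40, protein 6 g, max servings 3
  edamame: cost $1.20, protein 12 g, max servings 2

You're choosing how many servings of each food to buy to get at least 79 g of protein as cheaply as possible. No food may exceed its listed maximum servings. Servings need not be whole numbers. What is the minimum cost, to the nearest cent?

$3.77

Cost per g of protein: canned tuna $0.0458, sunflower seeds $0.0667, cheddar $0.0813, edamame $0.1000, bell pepper $0.2500.
Take 3 servings of canned tuna: +72.0 g protein for $3.30 (total $3.30, still need 7.0 g).
Take 1.167 servings of sunflower seeds: +7.0 g protein for $0.47 (total $3.77, still need 0.0 g).
Greedy by cheapest-per-g is optimal for a single linear constraint, so the minimum cost is $3.77.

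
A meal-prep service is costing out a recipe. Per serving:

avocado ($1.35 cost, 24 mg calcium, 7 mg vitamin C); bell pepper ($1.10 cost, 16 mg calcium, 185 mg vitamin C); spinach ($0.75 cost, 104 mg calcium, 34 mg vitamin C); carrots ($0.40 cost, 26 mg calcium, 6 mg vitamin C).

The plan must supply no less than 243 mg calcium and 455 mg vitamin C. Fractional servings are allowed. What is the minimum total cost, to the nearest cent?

avocado only: max(243/24, 455/7) = 65 servings → $87.75.
bell pepper only: max(243/16, 455/185) = 15.19 servings → $16.71.
spinach only: max(243/104, 455/34) = 13.38 servings → $10.04.
carrots only: max(243/26, 455/6) = 75.83 servings → $30.33.
avocado + bell pepper with both tight: 8.705 servings and 2.13 servings → $14.09.
avocado + spinach: the both-tight solution has a negative serving — not a feasible corner.
avocado + carrots: the both-tight solution has a negative serving — not a feasible corner.
bell pepper + spinach with both tight: 2.089 servings and 2.015 servings → $3.81.
bell pepper + carrots with both tight: 2.2 servings and 7.992 servings → $5.62.
spinach + carrots with both targets exact would need a negative amount; discard.
The minimum over all feasible corners is $3.81.

$3.81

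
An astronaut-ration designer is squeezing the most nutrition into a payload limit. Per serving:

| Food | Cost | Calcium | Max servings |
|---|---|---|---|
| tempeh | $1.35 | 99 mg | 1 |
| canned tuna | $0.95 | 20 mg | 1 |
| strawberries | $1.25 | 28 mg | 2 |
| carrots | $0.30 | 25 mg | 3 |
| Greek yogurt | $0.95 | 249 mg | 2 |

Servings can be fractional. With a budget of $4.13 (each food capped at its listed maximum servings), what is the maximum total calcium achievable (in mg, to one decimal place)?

Calcium per dollar: Greek yogurt 262.1, carrots 83.33, tempeh 73.33, strawberries 22.4, canned tuna 21.05.
Take 2 servings of Greek yogurt: spends $1.90, +498.0 mg calcium (running total 498.0 mg).
Take 3 servings of carrots: spends $0.90, +75.0 mg calcium (running total 573.0 mg).
Take 0.9852 servings of tempeh: spends $1.33, +97.5 mg calcium (running total 670.5 mg).
Filling greedily by calcium-per-dollar is optimal for one linear limit, giving 670.5 mg.

670.5 mg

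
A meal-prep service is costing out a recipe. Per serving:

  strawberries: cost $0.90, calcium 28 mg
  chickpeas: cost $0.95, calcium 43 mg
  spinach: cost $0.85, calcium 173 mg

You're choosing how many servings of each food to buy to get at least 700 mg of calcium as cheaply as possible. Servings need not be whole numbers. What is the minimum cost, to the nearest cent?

Cost per mg of calcium: spinach $0.0049, chickpeas $0.0221, strawberries $0.0321.
With no serving limits, use only spinach: 700 mg / 173 mg = 4.046 servings × $0.85 = $3.44.

$3.44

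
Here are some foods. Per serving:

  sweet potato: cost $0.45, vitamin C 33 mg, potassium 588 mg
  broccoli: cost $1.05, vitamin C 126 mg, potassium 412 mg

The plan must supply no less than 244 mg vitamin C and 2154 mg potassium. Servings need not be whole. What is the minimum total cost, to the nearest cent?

$2.53

For a min-cost LP with two ≥-constraints, a basic feasible solution has at most two positive variables.
sweet potato only: max(244/33, 2154/588) = 7.394 servings → $3.33.
broccoli only: max(244/126, 2154/412) = 5.228 servings → $5.49.
sweet potato + broccoli with both tight: 2.825 servings and 1.197 servings → $2.53.
The minimum over all feasible corners is $2.53.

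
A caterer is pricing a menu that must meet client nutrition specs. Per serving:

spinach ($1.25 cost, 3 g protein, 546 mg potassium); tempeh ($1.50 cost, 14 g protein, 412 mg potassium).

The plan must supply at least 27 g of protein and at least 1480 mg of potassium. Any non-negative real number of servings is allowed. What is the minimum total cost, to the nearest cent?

spinach only: max(27/3, 1480/546) = 9 servings → $11.25.
tempeh only: max(27/14, 1480/412) = 3.592 servings → $5.39.
spinach + tempeh with both tight: 1.498 servings and 1.608 servings → $4.28.
The minimum over all feasible corners is $4.28.

$4.28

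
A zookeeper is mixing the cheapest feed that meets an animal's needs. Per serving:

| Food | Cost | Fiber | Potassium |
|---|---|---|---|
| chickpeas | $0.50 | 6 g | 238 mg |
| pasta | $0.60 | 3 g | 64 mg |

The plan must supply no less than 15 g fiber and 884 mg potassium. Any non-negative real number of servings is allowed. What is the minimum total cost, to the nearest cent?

Check every corner: each single food scaled to meet both minima, and each pair solved so both constraints bind.
chickpeas only: max(15/6, 884/238) = 3.714 servings → $1.86.
pasta only: max(15/3, 884/64) = 13.81 servings → $8.29.
chickpeas + pasta: intersection lies outside the first quadrant.
So the least-cost plan costs $1.86.

$1.86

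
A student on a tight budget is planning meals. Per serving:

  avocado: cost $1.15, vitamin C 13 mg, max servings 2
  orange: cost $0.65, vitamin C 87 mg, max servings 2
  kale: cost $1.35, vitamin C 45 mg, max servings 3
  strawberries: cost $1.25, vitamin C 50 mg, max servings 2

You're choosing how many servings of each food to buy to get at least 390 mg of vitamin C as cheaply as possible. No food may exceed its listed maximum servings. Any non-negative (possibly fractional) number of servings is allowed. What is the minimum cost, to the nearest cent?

$7.28

Cost per mg of vitamin C: orange $0.0075, strawberries $0.0250, kale $0.0300, avocado $0.0885.
Take 2 servings of orange: +174.0 mg vitamin C for $1.30 (total $1.30, still need 216.0 mg).
Take 2 servings of strawberries: +100.0 mg vitamin C for $2.50 (total $3.80, still need 116.0 mg).
Take 2.578 servings of kale: +116.0 mg vitamin C for $3.48 (total $7.28, still need 0.0 mg).
Greedy by cheapest-per-mg is optimal for a single linear constraint, so the minimum cost is $7.28.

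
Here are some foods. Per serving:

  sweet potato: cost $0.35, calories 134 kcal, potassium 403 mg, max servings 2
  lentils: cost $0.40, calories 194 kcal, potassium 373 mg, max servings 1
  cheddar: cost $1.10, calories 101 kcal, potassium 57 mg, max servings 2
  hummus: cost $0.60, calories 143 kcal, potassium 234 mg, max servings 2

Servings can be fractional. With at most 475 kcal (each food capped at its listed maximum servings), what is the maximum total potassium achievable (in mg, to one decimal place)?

1200.3 mg

Potassium per kcal: sweet potato 3.007, lentils 1.923, hummus 1.636, cheddar 0.5644.
Take 2 servings of sweet potato: uses 268 kcal, +806.0 mg potassium (running total 806.0 mg).
Take 1 serving of lentils: uses 194 kcal, +373.0 mg potassium (running total 1179.0 mg).
Take 0.09091 servings of hummus: uses 13 kcal, +21.3 mg potassium (running total 1200.3 mg).
Greedy by best ratio exhausts the calories allowance optimally: 1200.3 mg.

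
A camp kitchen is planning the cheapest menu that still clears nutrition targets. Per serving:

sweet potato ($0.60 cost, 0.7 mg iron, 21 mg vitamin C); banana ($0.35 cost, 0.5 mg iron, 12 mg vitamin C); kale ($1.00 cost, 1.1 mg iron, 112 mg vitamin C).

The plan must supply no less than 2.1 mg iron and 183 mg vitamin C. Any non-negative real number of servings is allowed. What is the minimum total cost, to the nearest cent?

$1.83

An LP optimum is at a vertex; with two nutrient constraints at most two foods are used. Check each candidate.
sweet potato only: max(2.1/0.7, 183/21) = 8.714 servings → $5.23.
banana only: max(2.1/0.5, 183/12) = 15.25 servings → $5.34.
kale only: max(2.1/1.1, 183/112) = 1.909 servings → $1.91.
sweet potato + banana: the both-tight solution has a negative serving — not a feasible corner.
sweet potato + kale with both tight: 0.613 servings and 1.519 servings → $1.89.
banana + kale with both tight: 0.7921 servings and 1.549 servings → $1.83.
Cheapest feasible corner: $1.83.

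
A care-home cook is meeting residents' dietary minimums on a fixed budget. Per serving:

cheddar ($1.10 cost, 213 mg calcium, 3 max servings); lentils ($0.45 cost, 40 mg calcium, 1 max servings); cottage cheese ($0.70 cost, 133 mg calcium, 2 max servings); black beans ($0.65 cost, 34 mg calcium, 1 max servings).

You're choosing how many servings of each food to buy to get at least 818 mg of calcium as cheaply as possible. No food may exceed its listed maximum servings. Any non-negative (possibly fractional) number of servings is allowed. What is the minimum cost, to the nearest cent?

$4.24

Cost per mg of calcium: cheddar $0.0052, cottage cheese $0.0053, lentils $0.0112, black beans $0.0191.
Take 3 servings of cheddar: +639.0 mg calcium for $3.30 (total $3.30, still need 179.0 mg).
Take 1.346 servings of cottage cheese: +179.0 mg calcium for $0.94 (total $4.24, still need 0.0 mg).
Greedy by cheapest-per-mg is optimal for a single linear constraint, so the minimum cost is $4.24.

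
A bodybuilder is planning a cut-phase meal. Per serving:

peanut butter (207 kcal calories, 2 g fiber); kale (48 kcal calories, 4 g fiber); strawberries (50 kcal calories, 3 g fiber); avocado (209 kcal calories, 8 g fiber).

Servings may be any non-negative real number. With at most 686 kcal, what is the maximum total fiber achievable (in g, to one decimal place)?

57.2 g

Fiber per kcal: kale 0.08333, strawberries 0.06, avocado 0.03828, peanut butter 0.009662.
With no serving limits, spend the whole calories allowance on kale: 686 kcal / 48 kcal × 4 g = 57.2 g.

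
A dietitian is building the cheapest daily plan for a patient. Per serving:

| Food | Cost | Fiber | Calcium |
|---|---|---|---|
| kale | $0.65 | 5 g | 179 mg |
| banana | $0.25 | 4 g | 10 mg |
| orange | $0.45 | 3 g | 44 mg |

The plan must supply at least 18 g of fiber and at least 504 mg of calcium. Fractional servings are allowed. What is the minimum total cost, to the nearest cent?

$2.06

Two binding constraints pin down two serving amounts, so the optimal mix uses at most two foods. The candidates are each food alone (scaled to the tighter of fiber/calcium) and each pair with both constraints tight.
kale only: max(18/5, 504/179) = 3.6 servings → $2.34.
banana only: max(18/4, 504/10) = 50.4 servings → $12.60.
orange only: max(18/3, 504/44) = 11.45 servings → $5.15.
kale + banana with both tight: 2.757 servings and 1.054 servings → $2.06.
kale + orange with both tight: 2.271 servings and 2.215 servings → $2.47.
banana + orange with both targets exact would need a negative amount; discard.
Cheapest feasible corner: $2.06.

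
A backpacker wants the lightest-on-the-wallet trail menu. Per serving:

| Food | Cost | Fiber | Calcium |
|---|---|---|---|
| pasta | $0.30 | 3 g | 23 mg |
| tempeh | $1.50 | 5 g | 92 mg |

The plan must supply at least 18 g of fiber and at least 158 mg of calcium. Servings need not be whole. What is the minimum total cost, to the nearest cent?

$2.06

Check every corner: each single food scaled to meet both minima, and each pair solved so both constraints bind.
pasta only: max(18/3, 158/23) = 6.87 servings → $2.06.
tempeh only: max(18/5, 158/92) = 3.6 servings → $5.40.
pasta + tempeh with both tight: 5.379 servings and 0.3727 servings → $2.17.
So the least-cost plan costs $2.06.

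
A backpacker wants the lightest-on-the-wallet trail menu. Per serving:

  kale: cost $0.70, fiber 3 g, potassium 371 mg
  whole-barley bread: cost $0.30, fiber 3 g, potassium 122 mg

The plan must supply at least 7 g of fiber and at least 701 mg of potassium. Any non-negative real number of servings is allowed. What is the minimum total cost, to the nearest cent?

At the optimum either one food covers both requirements or two foods hit both targets exactly; no other combination can be cheaper.
kale only: max(7/3, 701/371) = 2.333 servings → $1.63.
whole-barley bread only: max(7/3, 701/122) = 5.746 servings → $1.72.
kale + whole-barley bread with both tight: 1.672 servings and 0.6613 servings → $1.37.
Cheapest feasible corner: $1.37.

$1.37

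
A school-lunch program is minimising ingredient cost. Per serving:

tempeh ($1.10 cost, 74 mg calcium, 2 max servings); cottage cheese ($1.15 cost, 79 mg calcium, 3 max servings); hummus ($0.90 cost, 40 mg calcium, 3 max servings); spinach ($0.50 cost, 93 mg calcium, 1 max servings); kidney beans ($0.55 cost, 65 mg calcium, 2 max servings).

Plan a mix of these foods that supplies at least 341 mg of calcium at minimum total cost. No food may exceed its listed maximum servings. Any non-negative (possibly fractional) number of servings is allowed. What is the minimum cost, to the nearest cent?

$3.32

Cost per mg of calcium: spinach $0.0054, kidney beans $0.0085, cottage cheese $0.0146, tempeh $0.0149, hummus $0.0225.
Take 1 serving of spinach: +93.0 mg calcium for $0.50 (total $0.50, still need 248.0 mg).
Take 2 servings of kidney beans: +130.0 mg calcium for $1.10 (total $1.60, still need 118.0 mg).
Take 1.494 servings of cottage cheese: +118.0 mg calcium for $1.72 (total $3.32, still need 0.0 mg).
Filling from the cheapest source first is optimal under one linear minimum: $3.32.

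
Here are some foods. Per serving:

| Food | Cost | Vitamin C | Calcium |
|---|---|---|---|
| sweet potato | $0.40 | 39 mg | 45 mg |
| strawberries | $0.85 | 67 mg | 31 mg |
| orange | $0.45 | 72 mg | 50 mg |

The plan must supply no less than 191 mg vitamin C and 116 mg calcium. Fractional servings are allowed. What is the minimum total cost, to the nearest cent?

$1.19

Minimising a linear cost over {vitamin C ≥ 191, calcium ≥ 116, servings ≥ 0} — the optimum is at a vertex, using one or two foods.
sweet potato only: max(191/39, 116/45) = 4.897 servings → $1.96.
strawberries only: max(191/67, 116/31) = 3.742 servings → $3.18.
orange only: max(191/72, 116/50) = 2.653 servings → $1.19.
sweet potato + strawberries with both tight: 1.025 servings and 2.254 servings → $2.33.
sweet potato + orange with both targets exact would need a negative amount; discard.
strawberries + orange with both tight: 1.072 servings and 1.656 servings → $1.66.
Cheapest feasible corner: $1.19.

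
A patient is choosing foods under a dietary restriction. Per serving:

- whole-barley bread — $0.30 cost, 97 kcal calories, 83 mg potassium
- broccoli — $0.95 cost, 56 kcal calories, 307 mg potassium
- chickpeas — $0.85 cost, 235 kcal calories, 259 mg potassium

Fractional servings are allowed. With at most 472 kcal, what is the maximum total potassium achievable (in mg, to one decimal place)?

2587.6 mg

Potassium per kcal: broccoli 5.482, chickpeas 1.102, whole-barley bread 0.8557.
With no serving limits, spend the whole calories allowance on broccoli: 472 kcal / 56 kcal × 307 mg = 2587.6 mg.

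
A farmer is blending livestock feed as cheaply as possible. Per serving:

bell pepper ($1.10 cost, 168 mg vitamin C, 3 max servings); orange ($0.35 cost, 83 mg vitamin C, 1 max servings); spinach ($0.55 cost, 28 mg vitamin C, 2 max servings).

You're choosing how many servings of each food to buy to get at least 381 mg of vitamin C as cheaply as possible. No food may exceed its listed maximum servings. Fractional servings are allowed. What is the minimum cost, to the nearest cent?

$2.30

Cost per mg of vitamin C: orange $0.0042, bell pepper $0.0065, spinach $0.0196.
Take 1 serving of orange: +83.0 mg vitamin C for $0.35 (total $0.35, still need 298.0 mg).
Take 1.774 servings of bell pepper: +298.0 mg vitamin C for $1.95 (total $2.30, still need 0.0 mg).
Greedy by cheapest-per-mg is optimal for a single linear constraint, so the minimum cost is $2.30.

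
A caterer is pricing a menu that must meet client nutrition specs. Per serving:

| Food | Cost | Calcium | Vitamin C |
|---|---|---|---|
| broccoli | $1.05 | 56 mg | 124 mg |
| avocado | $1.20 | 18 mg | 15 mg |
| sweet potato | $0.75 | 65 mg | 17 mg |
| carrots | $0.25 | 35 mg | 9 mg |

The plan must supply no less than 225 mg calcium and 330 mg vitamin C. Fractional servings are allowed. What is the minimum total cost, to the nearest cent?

Two binding constraints pin down two serving amounts, so the optimal mix uses at most two foods. The candidates are each food alone (scaled to the tighter of calcium/vitamin C) and each pair with both constraints tight.
broccoli only: max(225/56, 330/124) = 4.018 servings → $4.22.
avocado only: max(225/18, 330/15) = 22 servings → $26.40.
sweet potato only: max(225/65, 330/17) = 19.41 servings → $14.56.
carrots only: max(225/35, 330/9) = 36.67 servings → $9.17.
broccoli + avocado with both tight: 1.843 servings and 6.767 servings → $10.06.
broccoli + sweet potato with both tight: 2.48 servings and 1.325 servings → $3.60.
broccoli + carrots with both tight: 2.483 servings and 2.456 servings → $3.22.
avocado + sweet potato: intersection lies outside the first quadrant.
avocado + carrots: intersection lies outside the first quadrant.
sweet potato + carrots with both targets exact would need a negative amount; discard.
So the least-cost plan costs $3.22.

$3.22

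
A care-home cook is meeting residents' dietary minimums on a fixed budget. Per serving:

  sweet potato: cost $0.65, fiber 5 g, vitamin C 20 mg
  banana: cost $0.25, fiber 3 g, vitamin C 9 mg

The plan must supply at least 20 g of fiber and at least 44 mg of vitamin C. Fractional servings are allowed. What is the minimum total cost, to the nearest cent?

sweet potato only: max(20/5, 44/20) = 4 servings → $2.60.
banana only: max(20/3, 44/9) = 6.667 servings → $1.67.
sweet potato + banana: the both-tight solution has a negative serving — not a feasible corner.
The minimum over all feasible corners is $1.67.

$1.67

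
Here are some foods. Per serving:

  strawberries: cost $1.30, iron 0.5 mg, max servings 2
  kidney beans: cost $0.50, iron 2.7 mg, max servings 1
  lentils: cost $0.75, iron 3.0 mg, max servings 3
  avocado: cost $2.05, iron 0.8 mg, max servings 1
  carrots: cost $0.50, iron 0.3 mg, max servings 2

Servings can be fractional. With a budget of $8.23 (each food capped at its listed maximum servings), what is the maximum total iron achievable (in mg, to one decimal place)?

Iron per dollar: kidney beans 5.4, lentils 4, carrots 0.6, avocado 0.3902, strawberries 0.3846.
Take 1 serving of kidney beans: spends $0.50, +2.7 mg iron (running total 2.7 mg).
Take 3 servings of lentils: spends $2.25, +9.0 mg iron (running total 11.7 mg).
Take 2 servings of carrots: spends $1.00, +0.6 mg iron (running total 12.3 mg).
Take 1 serving of avocado: spends $2.05, +0.8 mg iron (running total 13.1 mg).
Take 1.869 servings of strawberries: spends $2.43, +0.9 mg iron (running total 14.0 mg).
Greedy by best ratio exhausts the cost allowance optimally: 14.0 mg.

14.0 mg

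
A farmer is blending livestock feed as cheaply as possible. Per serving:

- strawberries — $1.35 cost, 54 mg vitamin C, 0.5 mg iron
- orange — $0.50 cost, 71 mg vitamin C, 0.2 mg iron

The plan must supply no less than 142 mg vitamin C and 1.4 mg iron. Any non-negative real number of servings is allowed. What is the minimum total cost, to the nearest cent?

$3.50

An LP optimum is at a vertex; with two nutrient constraints at most two foods are used. Check each candidate.
strawberries only: max(142/54, 1.4/0.5) = 2.8 servings → $3.78.
orange only: max(142/71, 1.4/0.2) = 7 servings → $3.50.
strawberries + orange: the both-tight solution has a negative serving — not a feasible corner.
Cheapest feasible corner: $3.50.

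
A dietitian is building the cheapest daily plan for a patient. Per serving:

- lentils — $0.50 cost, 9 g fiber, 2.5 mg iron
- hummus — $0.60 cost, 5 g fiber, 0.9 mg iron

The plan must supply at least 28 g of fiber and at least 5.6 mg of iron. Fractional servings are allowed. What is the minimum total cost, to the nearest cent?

$1.56

Check every corner: each single food scaled to meet both minima, and each pair solved so both constraints bind.
lentils only: max(28/9, 5.6/2.5) = 3.111 servings → $1.56.
hummus only: max(28/5, 5.6/0.9) = 6.222 servings → $3.73.
lentils + hummus with both tight: 0.6364 servings and 4.455 servings → $2.99.
Cheapest feasible corner: $1.56.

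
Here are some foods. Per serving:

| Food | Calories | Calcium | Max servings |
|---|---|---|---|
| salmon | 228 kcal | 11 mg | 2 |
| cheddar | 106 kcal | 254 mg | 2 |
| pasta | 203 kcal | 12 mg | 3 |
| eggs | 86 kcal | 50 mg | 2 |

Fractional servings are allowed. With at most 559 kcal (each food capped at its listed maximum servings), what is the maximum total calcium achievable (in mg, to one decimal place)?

618.3 mg

Calcium per kcal: cheddar 2.396, eggs 0.5814, pasta 0.05911, salmon 0.04825.
Take 2 servings of cheddar: uses 212 kcal, +508.0 mg calcium (running total 508.0 mg).
Take 2 servings of eggs: uses 172 kcal, +100.0 mg calcium (running total 608.0 mg).
Take 0.8621 servings of pasta: uses 175 kcal, +10.3 mg calcium (running total 618.3 mg).
Filling greedily by calcium-per-kcal is optimal for one linear limit, giving 618.3 mg.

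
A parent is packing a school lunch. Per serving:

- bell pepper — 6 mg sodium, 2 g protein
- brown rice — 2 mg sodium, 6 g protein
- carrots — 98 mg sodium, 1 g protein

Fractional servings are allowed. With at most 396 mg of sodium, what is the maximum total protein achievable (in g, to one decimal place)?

Protein per mg sodium: brown rice 3, bell pepper 0.3333, carrots 0.0102.
With no serving limits, spend the whole sodium allowance on brown rice: 396 mg / 2 mg × 6 g = 1188.0 g.

1188.0 g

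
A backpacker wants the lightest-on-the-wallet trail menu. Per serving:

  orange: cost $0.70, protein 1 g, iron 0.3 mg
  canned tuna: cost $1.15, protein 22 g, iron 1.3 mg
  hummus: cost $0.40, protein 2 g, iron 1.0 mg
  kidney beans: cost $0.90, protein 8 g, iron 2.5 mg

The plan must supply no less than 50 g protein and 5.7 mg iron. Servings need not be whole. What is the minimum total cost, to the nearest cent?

$3.27

Two binding constraints pin down two serving amounts, so the optimal mix uses at most two foods. The candidates are each food alone (scaled to the tighter of protein/iron) and each pair with both constraints tight.
orange only: max(50/1, 5.7/0.3) = 50 servings → $35.00.
canned tuna only: max(50/22, 5.7/1.3) = 4.385 servings → $5.04.
hummus only: max(50/2, 5.7/1.0) = 25 servings → $10.00.
kidney beans only: max(50/8, 5.7/2.5) = 6.25 servings → $5.62.
orange + canned tuna with both tight: 11.4 servings and 1.755 servings → $10.00.
orange + hummus with both targets exact would need a negative amount; discard.
orange + kidney beans: intersection lies outside the first quadrant.
canned tuna + hummus with both tight: 1.99 servings and 3.113 servings → $3.53.
canned tuna + kidney beans with both tight: 1.78 servings and 1.354 servings → $3.27.
hummus + kidney beans: intersection lies outside the first quadrant.
So the least-cost plan costs $3.27.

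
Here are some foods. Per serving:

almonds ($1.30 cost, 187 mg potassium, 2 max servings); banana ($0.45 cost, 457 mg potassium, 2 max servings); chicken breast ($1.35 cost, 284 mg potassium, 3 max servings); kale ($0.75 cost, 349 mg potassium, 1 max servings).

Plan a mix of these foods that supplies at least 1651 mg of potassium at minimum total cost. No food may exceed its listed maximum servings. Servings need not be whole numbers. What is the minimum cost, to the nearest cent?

Cost per mg of potassium: banana $0.0010, kale $0.0021, chicken breast $0.0048, almonds $0.0070.
Take 2 servings of banana: +914.0 mg potassium for $0.90 (total $0.90, still need 737.0 mg).
Take 1 serving of kale: +349.0 mg potassium for $0.75 (total $1.65, still need 388.0 mg).
Take 1.366 servings of chicken breast: +388.0 mg potassium for $1.84 (total $3.49, still need 0.0 mg).
Greedy by cheapest-per-mg is optimal for a single linear constraint, so the minimum cost is $3.49.

$3.49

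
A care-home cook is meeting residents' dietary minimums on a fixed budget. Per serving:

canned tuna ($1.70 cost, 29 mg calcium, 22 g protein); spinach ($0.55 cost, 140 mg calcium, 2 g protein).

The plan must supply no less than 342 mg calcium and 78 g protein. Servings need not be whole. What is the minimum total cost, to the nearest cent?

The cheapest plan sits at a corner of the feasible region — with two constraints it uses at most two foods.
canned tuna only: max(342/29, 78/22) = 11.79 servings → $20.05.
spinach only: max(342/140, 78/2) = 39 servings → $21.45.
canned tuna + spinach with both tight: 3.387 servings and 1.741 servings → $6.72.
Cheapest feasible corner: $6.72.

$6.72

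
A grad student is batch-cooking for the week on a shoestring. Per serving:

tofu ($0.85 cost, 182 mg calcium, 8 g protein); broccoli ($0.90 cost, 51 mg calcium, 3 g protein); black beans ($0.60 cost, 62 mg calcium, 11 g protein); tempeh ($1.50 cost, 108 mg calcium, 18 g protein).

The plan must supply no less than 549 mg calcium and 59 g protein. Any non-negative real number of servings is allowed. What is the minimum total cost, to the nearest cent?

$3.87

tofu only: max(549/182, 59/8) = 7.375 servings → $6.27.
broccoli only: max(549/51, 59/3) = 19.67 servings → $17.70.
black beans only: max(549/62, 59/11) = 8.855 servings → $5.31.
tempeh only: max(549/108, 59/18) = 5.083 servings → $7.62.
tofu + broccoli: intersection lies outside the first quadrant.
tofu + black beans with both tight: 1.581 servings and 4.214 servings → $3.87.
tofu + tempeh with both tight: 1.455 servings and 2.631 servings → $5.18.
broccoli + black beans with both tight: 6.349 servings and 3.632 servings → $7.89.
broccoli + tempeh with both tight: 5.909 servings and 2.293 servings → $8.76.
black beans + tempeh: the both-tight solution has a negative serving — not a feasible corner.
The minimum over all feasible corners is $3.87.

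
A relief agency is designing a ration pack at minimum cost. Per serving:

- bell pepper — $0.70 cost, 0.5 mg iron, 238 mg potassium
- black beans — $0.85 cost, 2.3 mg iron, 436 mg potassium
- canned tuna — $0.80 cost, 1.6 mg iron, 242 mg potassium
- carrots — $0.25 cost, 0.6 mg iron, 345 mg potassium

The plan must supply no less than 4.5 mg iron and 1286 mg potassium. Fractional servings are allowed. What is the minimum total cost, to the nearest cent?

$1.72

This is a tiny linear program; its minimum lies at a vertex of the feasible set. List the vertices and price them.
bell pepper only: max(4.5/0.5, 1286/238) = 9 servings → $6.30.
black beans only: max(4.5/2.3, 1286/436) = 2.95 servings → $2.51.
canned tuna only: max(4.5/1.6, 1286/242) = 5.314 servings → $4.25.
carrots only: max(4.5/0.6, 1286/345) = 7.5 servings → $1.88.
bell pepper + black beans with both tight: 3.023 servings and 1.299 servings → $3.22.
bell pepper + canned tuna with both tight: 3.728 servings and 1.647 servings → $3.93.
bell pepper + carrots: intersection lies outside the first quadrant.
black beans + canned tuna: intersection lies outside the first quadrant.
black beans + carrots with both tight: 1.468 servings and 1.872 servings → $1.72.
canned tuna + carrots with both tight: 1.92 servings and 2.381 servings → $2.13.
So the least-cost plan costs $1.72.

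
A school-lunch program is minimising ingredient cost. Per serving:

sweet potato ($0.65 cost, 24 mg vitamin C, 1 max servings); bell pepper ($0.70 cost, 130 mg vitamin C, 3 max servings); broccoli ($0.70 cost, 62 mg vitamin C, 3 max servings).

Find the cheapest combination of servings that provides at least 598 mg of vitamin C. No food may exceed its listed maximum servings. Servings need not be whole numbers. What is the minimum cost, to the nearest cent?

Cost per mg of vitamin C: bell pepper $0.0054, broccoli $0.0113, sweet potato $0.0271.
Take 3 servings of bell pepper: +390.0 mg vitamin C for $2.10 (total $2.10, still need 208.0 mg).
Take 3 servings of broccoli: +186.0 mg vitamin C for $2.10 (total $4.20, still need 22.0 mg).
Take 0.9167 servings of sweet potato: +22.0 mg vitamin C for $0.60 (total $4.80, still need 0.0 mg).
Greedy by cheapest-per-mg is optimal for a single linear constraint, so the minimum cost is $4.80.

$4.80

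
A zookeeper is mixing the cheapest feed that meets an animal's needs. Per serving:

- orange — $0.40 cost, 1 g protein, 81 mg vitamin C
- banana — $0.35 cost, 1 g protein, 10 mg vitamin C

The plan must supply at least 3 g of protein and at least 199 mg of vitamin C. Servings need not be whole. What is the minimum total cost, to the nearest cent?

Check every corner: each single food scaled to meet both minima, and each pair solved so both constraints bind.
orange only: max(3/1, 199/81) = 3 servings → $1.20.
banana only: max(3/1, 199/10) = 19.9 servings → $6.96.
orange + banana with both tight: 2.38 servings and 0.6197 servings → $1.17.
Cheapest feasible corner: $1.17.

$1.17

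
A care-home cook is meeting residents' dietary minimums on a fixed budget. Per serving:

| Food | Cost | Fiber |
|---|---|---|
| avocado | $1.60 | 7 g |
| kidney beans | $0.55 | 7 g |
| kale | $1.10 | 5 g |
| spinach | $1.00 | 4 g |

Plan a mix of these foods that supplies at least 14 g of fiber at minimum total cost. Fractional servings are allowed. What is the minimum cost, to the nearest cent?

$1.10

Cost per g of fiber: kidney beans $0.0786, kale $0.2200, avocado $0.2286, spinach $0.2500.
With no serving limits, use only kidney beans: 14 g / 7 g = 2 servings × $0.55 = $1.10.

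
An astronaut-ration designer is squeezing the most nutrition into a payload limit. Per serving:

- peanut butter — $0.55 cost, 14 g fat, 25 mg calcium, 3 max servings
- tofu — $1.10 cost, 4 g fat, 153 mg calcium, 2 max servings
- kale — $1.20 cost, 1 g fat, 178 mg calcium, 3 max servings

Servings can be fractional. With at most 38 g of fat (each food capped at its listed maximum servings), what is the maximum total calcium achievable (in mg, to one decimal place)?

888.2 mg

Calcium per g fat: kale 178, tofu 38.25, peanut butter 1.786.
Take 3 servings of kale: uses 3 g fat, +534.0 mg calcium (running total 534.0 mg).
Take 2 servings of tofu: uses 8 g fat, +306.0 mg calcium (running total 840.0 mg).
Take 1.929 servings of peanut butter: uses 27 g fat, +48.2 mg calcium (running total 888.2 mg).
Greedy by best ratio exhausts the fat allowance optimally: 888.2 mg.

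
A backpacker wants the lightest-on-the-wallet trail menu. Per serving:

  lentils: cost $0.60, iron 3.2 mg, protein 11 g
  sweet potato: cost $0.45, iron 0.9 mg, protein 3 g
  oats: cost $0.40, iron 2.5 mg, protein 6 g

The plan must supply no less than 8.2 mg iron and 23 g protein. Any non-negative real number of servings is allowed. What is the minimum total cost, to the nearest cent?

$1.40

Two binding constraints pin down two serving amounts, so the optimal mix uses at most two foods. The candidates are each food alone (scaled to the tighter of iron/protein) and each pair with both constraints tight.
lentils only: max(8.2/3.2, 23/11) = 2.562 servings → $1.54.
sweet potato only: max(8.2/0.9, 23/3) = 9.111 servings → $4.10.
oats only: max(8.2/2.5, 23/6) = 3.833 servings → $1.53.
lentils + sweet potato with both targets exact would need a negative amount; discard.
lentils + oats with both tight: 1 serving and 2 servings → $1.40.
sweet potato + oats with both tight: 3.952 servings and 1.857 servings → $2.52.
Cheapest feasible corner: $1.40.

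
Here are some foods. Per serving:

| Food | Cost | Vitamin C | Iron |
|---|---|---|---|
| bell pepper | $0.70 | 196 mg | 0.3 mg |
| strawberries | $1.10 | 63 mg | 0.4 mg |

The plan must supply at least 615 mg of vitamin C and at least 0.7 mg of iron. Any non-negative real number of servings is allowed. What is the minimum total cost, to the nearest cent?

$2.20

With two linear requirements the optimum uses one or two foods; enumerate the corners.
bell pepper only: max(615/196, 0.7/0.3) = 3.138 servings → $2.20.
strawberries only: max(615/63, 0.7/0.4) = 9.762 servings → $10.74.
bell pepper + strawberries: the both-tight solution has a negative serving — not a feasible corner.
So the least-cost plan costs $2.20.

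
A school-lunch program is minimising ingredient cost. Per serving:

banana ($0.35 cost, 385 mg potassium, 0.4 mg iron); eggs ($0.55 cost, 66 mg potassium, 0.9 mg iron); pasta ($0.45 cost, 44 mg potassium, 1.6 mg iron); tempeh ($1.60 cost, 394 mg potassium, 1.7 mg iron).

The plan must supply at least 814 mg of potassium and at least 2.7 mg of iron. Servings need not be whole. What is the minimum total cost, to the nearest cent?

banana only: max(814/385, 2.7/0.4) = 6.75 servings → $2.36.
eggs only: max(814/66, 2.7/0.9) = 12.33 servings → $6.78.
pasta only: max(814/44, 2.7/1.6) = 18.5 servings → $8.32.
tempeh only: max(814/394, 2.7/1.7) = 2.066 servings → $3.31.
banana + eggs with both tight: 1.732 servings and 2.23 servings → $1.83.
banana + pasta with both tight: 1.978 servings and 1.193 servings → $1.23.
banana + tempeh with both tight: 0.644 servings and 1.437 servings → $2.52.
eggs + pasta with both targets exact would need a negative amount; discard.
eggs + tempeh with both targets exact would need a negative amount; discard.
pasta + tempeh: the both-tight solution has a negative serving — not a feasible corner.
The minimum over all feasible corners is $1.23.

$1.23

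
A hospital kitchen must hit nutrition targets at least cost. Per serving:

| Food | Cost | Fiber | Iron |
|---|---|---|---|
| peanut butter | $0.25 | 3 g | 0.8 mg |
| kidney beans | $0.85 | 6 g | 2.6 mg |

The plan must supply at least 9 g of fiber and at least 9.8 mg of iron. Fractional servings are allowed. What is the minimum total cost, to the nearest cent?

$3.06

peanut butter only: max(9/3, 9.8/0.8) = 12.25 servings → $3.06.
kidney beans only: max(9/6, 9.8/2.6) = 3.769 servings → $3.20.
peanut butter + kidney beans: intersection lies outside the first quadrant.
Cheapest feasible corner: $3.06.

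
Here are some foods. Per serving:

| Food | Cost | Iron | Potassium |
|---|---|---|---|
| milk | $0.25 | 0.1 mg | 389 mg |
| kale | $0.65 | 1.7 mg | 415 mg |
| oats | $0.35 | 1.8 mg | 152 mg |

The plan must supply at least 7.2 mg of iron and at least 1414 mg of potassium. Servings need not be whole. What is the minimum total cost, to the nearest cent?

At the optimum either one food covers both requirements or two foods hit both targets exactly; no other combination can be cheaper.
milk only: max(7.2/0.1, 1414/389) = 72 servings → $18.00.
kale only: max(7.2/1.7, 1414/415) = 4.235 servings → $2.75.
oats only: max(7.2/1.8, 1414/152) = 9.303 servings → $3.26.
milk + kale: the both-tight solution has a negative serving — not a feasible corner.
milk + oats with both tight: 2.118 servings and 3.882 servings → $1.89.
kale + oats with both tight: 2.969 servings and 1.196 servings → $2.35.
So the least-cost plan costs $1.89.

$1.89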